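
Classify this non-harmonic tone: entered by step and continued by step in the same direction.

Passing tone.

Approach: by step. Departure: by step, continuing in the same direction.
Stepwise on both sides with no change of direction means the note fills in the space between two different chord tones — a passing tone. (Had it turned back to its starting note it would be a neighbor tone instead.)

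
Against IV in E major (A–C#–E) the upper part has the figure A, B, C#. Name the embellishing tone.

B is a passing tone.

The harmony at that moment is A major triad (A, C#, E); B is not a chord tone.
It is approached by step up from A and left by step up to C#.
Step in, step out in the same direction — a passing tone.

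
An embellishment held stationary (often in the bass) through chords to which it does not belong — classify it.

Approach: none. Departure: none — a single pitch is sustained while the chords change around it, passing through harmonies that do not contain it.
No melodic motion at all; the dissonance is created entirely by the moving harmonies against the stationary note — a pedal tone (pedal point).

Pedal tone.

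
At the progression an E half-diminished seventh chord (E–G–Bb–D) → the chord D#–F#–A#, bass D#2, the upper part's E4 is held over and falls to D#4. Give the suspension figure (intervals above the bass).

At the second chord the bass is D#2. The suspended E4 lies a ninth above the bass; after resolving down by step to D#4, the interval above the bass becomes an octave.
Suspension figures are named by those two intervals: 9–8.

9–8 suspension.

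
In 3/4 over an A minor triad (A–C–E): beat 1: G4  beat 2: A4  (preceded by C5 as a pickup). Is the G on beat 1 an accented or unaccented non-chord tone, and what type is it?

Accented appoggiatura.

The harmony at that moment is A minor triad (A, C, E); G4 is not a chord tone.
It is approached by leap down from C5 and left by step up to A4.
Leap in, step out — an appoggiatura.
It falls on the downbeat, so it is accented.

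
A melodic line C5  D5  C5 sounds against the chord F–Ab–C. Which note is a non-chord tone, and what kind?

The harmony at that moment is F minor triad (F, Ab, C); D5 is not a chord tone.
It is approached by step up from C5 and left by step down to C5.
Step away and step back to the same note — a neighbor tone (upper neighbor).

D5 is a neighbor tone.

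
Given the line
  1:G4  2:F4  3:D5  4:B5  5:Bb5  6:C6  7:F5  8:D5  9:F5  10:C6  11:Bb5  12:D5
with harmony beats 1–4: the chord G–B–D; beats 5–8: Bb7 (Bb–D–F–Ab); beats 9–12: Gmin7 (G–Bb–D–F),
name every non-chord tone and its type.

The harmony at that moment is G major triad (G, B, D); F4 is not a chord tone.
It is approached by step down from G4 and left by leap up to D5.
Step in, leap out — an escape tone.
The harmony at that moment is Bb dominant seventh chord (Bb, D, F, Ab); C6 is not a chord tone.
It is approached by step up from Bb5 and left by leap down to F5.
Step in, leap out — an escape tone.
The harmony at that moment is G minor seventh chord (G, Bb, D, F); C6 is not a chord tone.
It is approached by leap up from F5 and left by step down to Bb5.
Leap in, step out — an appoggiatura.

F4 (beat 2) — escape tone; C6 (beat 6) — escape tone; C6 (beat 10) — appoggiatura.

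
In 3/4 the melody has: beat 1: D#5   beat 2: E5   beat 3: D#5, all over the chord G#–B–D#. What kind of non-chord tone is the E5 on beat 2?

The harmony at that moment is G# minor triad (G#, B, D#); E5 is not a chord tone.
It is approached by step up from D#5 and left by step down to D#5.
Step away and step back to the same note — a neighbor tone (upper neighbor).

Upper neighbor tone.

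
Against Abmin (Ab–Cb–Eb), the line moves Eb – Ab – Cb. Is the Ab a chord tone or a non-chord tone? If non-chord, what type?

Ab minor triad contains Ab, Cb, Eb; Ab is the root, so it is a chord tone.

Chord tone (the root of Ab minor triad).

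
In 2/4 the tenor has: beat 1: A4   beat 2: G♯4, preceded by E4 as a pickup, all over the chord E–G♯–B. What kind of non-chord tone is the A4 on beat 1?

The harmony at that moment is E major triad (E, G♯, B); A4 is not a chord tone.
It is approached by leap up from E4 and left by step down to G♯4.
Leap in, step out, metrically accented — an appoggiatura.

Appoggiatura.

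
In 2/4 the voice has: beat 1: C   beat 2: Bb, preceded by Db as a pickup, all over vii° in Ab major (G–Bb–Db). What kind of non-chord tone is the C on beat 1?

The harmony at that moment is G diminished triad (G, Bb, Db); C is not a chord tone.
It is approached by step down from Db and left by step down to Bb.
Step in, step out in the same direction — a passing tone.

Passing tone.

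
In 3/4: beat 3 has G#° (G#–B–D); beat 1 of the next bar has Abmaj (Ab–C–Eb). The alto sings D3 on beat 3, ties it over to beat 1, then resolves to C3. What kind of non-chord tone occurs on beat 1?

Suspension.

The harmony at that moment is Ab major triad (Ab, C, Eb); D3 is not a chord tone.
It is held over (the same pitch as the preceding D3) and left by step down to C3.
Held over from the previous chord and resolving down by step — a suspension.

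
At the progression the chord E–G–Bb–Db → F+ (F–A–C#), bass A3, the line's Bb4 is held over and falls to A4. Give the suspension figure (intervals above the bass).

At the second chord the bass is A3. The suspended Bb4 lies a ninth above the bass; after resolving down by step to A4, the interval above the bass becomes an octave.
Suspension figures are named by those two intervals: 9–8.

9–8 suspension.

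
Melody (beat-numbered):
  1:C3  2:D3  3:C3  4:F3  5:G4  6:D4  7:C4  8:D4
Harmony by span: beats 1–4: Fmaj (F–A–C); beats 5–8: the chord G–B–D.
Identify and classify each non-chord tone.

D3 (beat 2) — neighbor tone; C4 (beat 7) — neighbor tone.

The harmony at that moment is F major triad (F, A, C); D3 is not a chord tone.
It is approached by step up from C3 and left by step down to C3.
Step away and step back to the same note — a neighbor tone (upper neighbor).
The harmony at that moment is G major triad (G, B, D); C4 is not a chord tone.
It is approached by step down from D4 and left by step up to D4.
Step away and step back to the same note — a neighbor tone (lower neighbor).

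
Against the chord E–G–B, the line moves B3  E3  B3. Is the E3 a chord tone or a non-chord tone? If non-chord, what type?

E minor triad contains E, G, B; E is the root, so it is a chord tone.

Chord tone (the root of E minor triad).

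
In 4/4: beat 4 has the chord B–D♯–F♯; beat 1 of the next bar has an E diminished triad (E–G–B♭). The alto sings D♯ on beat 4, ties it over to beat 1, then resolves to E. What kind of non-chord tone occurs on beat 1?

The harmony at that moment is E diminished triad (E, G, B♭); D♯ is not a chord tone.
It is held over (the same pitch as the preceding D♯) and left by step up to E.
Held over from the previous chord and resolving up by step — a retardation.

Retardation.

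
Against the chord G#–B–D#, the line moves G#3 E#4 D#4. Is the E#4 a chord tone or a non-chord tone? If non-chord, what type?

Non-chord tone — an appoggiatura.

The harmony at that moment is G# minor triad (G#, B, D#); E#4 is not a chord tone.
It is approached by leap up from G#3 and left by step down to D#4.
Leap in, step out — an appoggiatura.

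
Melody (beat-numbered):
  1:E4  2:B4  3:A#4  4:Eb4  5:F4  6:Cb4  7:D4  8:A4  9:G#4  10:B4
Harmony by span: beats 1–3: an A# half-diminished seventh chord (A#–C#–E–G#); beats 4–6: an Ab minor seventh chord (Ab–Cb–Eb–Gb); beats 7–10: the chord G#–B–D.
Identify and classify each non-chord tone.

B4 (beat 2) — appoggiatura; F4 (beat 5) — escape tone; A4 (beat 8) — appoggiatura.

The harmony at that moment is A# half-diminished seventh chord (A#, C#, E, G#); B4 is not a chord tone.
It is approached by leap up from E4 and left by step down to A#4.
Leap in, step out — an appoggiatura.
The harmony at that moment is Ab minor seventh chord (Ab, Cb, Eb, Gb); F4 is not a chord tone.
It is approached by step up from Eb4 and left by leap down to Cb4.
Step in, leap out — an escape tone.
The harmony at that moment is G# diminished triad (G#, B, D); A4 is not a chord tone.
It is approached by leap up from D4 and left by step down to G#4.
Leap in, step out — an appoggiatura.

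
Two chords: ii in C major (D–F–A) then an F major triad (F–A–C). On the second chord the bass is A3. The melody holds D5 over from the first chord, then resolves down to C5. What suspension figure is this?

4–3 suspension.

At the second chord the bass is A3. The suspended D5 lies a fourth above the bass; after resolving down by step to C5, the interval above the bass becomes a third.
Suspension figures are named by those two intervals: 4–3.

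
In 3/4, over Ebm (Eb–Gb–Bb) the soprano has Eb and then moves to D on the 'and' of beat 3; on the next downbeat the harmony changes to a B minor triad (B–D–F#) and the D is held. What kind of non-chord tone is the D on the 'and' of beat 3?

The harmony at that moment is Eb minor triad (Eb, Gb, Bb); D is not a chord tone.
It is approached by step down from Eb and then sustained as the same pitch into the next harmony.
Arriving early and becoming a chord tone when the harmony changes — an anticipation.

Anticipation.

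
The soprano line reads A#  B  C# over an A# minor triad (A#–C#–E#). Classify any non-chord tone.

B is a passing tone.

The harmony at that moment is A# minor triad (A#, C#, E#); B is not a chord tone.
It is approached by step up from A# and left by step up to C#.
Step in, step out in the same direction — a passing tone.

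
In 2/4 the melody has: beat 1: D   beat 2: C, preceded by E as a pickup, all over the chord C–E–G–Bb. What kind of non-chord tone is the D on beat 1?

The harmony at that moment is C dominant seventh chord (C, E, G, Bb); D is not a chord tone.
It is approached by step down from E and left by step down to C.
Step in, step out in the same direction — a passing tone.

Passing tone.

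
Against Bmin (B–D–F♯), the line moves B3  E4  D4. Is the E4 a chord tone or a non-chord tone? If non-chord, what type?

The harmony at that moment is B minor triad (B, D, F♯); E4 is not a chord tone.
It is approached by leap up from B3 and left by step down to D4.
Leap in, step out — an appoggiatura.

Non-chord tone — an appoggiatura.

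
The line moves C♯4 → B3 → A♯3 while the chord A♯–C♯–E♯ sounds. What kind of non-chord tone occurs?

The harmony at that moment is A♯ minor triad (A♯, C♯, E♯); B3 is not a chord tone.
It is approached by step down from C♯4 and left by step down to A♯3.
Step in, step out in the same direction — a passing tone.

B3 is a passing tone.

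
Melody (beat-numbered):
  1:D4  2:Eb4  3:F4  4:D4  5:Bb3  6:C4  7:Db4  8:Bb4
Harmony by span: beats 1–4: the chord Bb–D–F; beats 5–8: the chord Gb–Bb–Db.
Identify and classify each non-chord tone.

Eb4 (beat 2) — passing tone; C4 (beat 6) — passing tone.

The harmony at that moment is Bb major triad (Bb, D, F); Eb4 is not a chord tone.
It is approached by step up from D4 and left by step up to F4.
Step in, step out in the same direction — a passing tone.
The harmony at that moment is Gb major triad (Gb, Bb, Db); C4 is not a chord tone.
It is approached by step up from Bb3 and left by step up to Db4.
Step in, step out in the same direction — a passing tone.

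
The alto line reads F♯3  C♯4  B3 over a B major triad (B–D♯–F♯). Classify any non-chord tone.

C♯4 is an appoggiatura.

The harmony at that moment is B major triad (B, D♯, F♯); C♯4 is not a chord tone.
It is approached by leap up from F♯3 and left by step down to B3.
Leap in, step out — an appoggiatura.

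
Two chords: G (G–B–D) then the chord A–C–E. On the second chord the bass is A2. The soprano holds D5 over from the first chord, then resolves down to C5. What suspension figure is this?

4–3 suspension.

At the second chord the bass is A2. The suspended D5 lies a fourth above the bass; after resolving down by step to C5, the interval above the bass becomes a third.
Suspension figures are named by those two intervals: 4–3.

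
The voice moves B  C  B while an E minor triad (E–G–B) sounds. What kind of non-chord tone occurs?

The harmony at that moment is E minor triad (E, G, B); C is not a chord tone.
It is approached by step up from B and left by step down to B.
Step away and step back to the same note — a neighbor tone (upper neighbor).

C is a neighbor tone.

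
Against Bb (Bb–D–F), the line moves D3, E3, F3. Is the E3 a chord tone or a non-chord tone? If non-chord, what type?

The harmony at that moment is Bb major triad (Bb, D, F); E3 is not a chord tone.
It is approached by step up from D3 and left by step up to F3.
Step in, step out in the same direction — a passing tone.

Non-chord tone — a passing tone.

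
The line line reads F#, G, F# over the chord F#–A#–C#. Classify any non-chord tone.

G is a neighbor tone.

The harmony at that moment is F# major triad (F#, A#, C#); G is not a chord tone.
It is approached by step up from F# and left by step down to F#.
Step away and step back to the same note — a neighbor tone (upper neighbor).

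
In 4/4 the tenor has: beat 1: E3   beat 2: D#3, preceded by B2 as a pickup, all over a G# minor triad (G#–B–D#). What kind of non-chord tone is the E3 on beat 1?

The harmony at that moment is G# minor triad (G#, B, D#); E3 is not a chord tone.
It is approached by leap up from B2 and left by step down to D#3.
Leap in, step out, metrically accented — an appoggiatura.

Appoggiatura.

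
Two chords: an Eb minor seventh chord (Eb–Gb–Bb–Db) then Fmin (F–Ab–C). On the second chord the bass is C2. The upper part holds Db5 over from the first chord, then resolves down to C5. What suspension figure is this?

9–8 suspension.

At the second chord the bass is C2. The suspended Db5 lies a ninth above the bass; after resolving down by step to C5, the interval above the bass becomes an octave.
Suspension figures are named by those two intervals: 9–8.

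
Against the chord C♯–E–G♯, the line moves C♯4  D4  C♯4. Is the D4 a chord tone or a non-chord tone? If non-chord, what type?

The harmony at that moment is C♯ minor triad (C♯, E, G♯); D4 is not a chord tone.
It is approached by step up from C♯4 and left by step down to C♯4.
Step away and step back to the same note — a neighbor tone (upper neighbor).

Non-chord tone — a neighbor tone.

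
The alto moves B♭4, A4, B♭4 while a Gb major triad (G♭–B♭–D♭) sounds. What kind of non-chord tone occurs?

A4 is a neighbor tone.

The harmony at that moment is G♭ major triad (G♭, B♭, D♭); A4 is not a chord tone.
It is approached by step down from B♭4 and left by step up to B♭4.
Step away and step back to the same note — a neighbor tone (lower neighbor).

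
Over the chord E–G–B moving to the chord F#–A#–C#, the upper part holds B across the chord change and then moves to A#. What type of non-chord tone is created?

The harmony at that moment is F# major triad (F#, A#, C#); B is not a chord tone.
It is held over (the same pitch as the preceding B) and left by step down to A#.
Held over from the previous chord and resolving down by step — a suspension.

B is a suspension.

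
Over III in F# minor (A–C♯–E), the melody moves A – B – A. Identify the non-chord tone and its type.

B is a neighbor tone.

The harmony at that moment is A major triad (A, C♯, E); B is not a chord tone.
It is approached by step up from A and left by step down to A.
Step away and step back to the same note — a neighbor tone (upper neighbor).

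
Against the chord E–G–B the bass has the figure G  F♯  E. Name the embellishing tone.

The harmony at that moment is E minor triad (E, G, B); F♯ is not a chord tone.
It is approached by step down from G and left by step down to E.
Step in, step out in the same direction — a passing tone.

F♯ is a passing tone.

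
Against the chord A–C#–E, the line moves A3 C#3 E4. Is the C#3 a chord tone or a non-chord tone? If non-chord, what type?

A major triad contains A, C#, E; C# is the third, so it is a chord tone.

Chord tone (the third of A major triad).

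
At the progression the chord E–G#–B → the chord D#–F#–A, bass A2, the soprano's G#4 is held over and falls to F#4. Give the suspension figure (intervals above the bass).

At the second chord the bass is A2. The suspended G#4 lies a seventh above the bass; after resolving down by step to F#4, the interval above the bass becomes a sixth.
Suspension figures are named by those two intervals: 7–6.

7–6 suspension.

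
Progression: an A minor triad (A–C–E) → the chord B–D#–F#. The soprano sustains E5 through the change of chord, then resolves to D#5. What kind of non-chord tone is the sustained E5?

The harmony at that moment is B major triad (B, D#, F#); E5 is not a chord tone.
It is held over (the same pitch as the preceding E5) and left by step down to D#5.
Held over from the previous chord and resolving down by step — a suspension.

E5 is a suspension.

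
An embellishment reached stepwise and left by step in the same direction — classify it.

Passing tone.

Approach: by step. Departure: by step, continuing in the same direction.
Stepwise on both sides with no change of direction means the note fills in the space between two different chord tones — a passing tone. (Had it turned back to its starting note it would be a neighbor tone instead.)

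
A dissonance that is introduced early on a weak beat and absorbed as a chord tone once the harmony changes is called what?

Anticipation.

Approach: ahead of the chord change (typically by step), so it is dissonant against the current harmony. Departure: none — the same pitch is restated or held and is a chord tone of the new harmony.
Dissonant first, consonant once the harmony catches up: the note simply arrives early — an anticipation. (The reverse timing, consonant first and dissonant after the change, would be a suspension or retardation.)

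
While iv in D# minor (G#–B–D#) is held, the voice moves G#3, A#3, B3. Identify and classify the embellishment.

A#3 is a passing tone.

The harmony at that moment is G# minor triad (G#, B, D#); A#3 is not a chord tone.
It is approached by step up from G#3 and left by step up to B3.
Step in, step out in the same direction — a passing tone.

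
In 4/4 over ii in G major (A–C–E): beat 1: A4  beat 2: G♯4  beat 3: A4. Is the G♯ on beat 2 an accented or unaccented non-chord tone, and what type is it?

The harmony at that moment is A minor triad (A, C, E); G♯4 is not a chord tone.
It is approached by step down from A4 and left by step up to A4.
Step away and step back to the same note — a neighbor tone (lower neighbor).
It falls on a weak beat, so it is unaccented.

Unaccented neighbor tone.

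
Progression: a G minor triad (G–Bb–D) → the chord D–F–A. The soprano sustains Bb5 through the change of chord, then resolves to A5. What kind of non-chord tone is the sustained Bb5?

The harmony at that moment is D minor triad (D, F, A); Bb5 is not a chord tone.
It is held over (the same pitch as the preceding Bb5) and left by step down to A5.
Held over from the previous chord and resolving down by step — a suspension.

Bb5 is a suspension.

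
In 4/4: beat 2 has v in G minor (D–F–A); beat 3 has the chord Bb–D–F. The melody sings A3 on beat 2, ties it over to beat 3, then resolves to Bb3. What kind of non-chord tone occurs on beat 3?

The harmony at that moment is Bb major triad (Bb, D, F); A3 is not a chord tone.
It is held over (the same pitch as the preceding A3) and left by step up to Bb3.
Held over from the previous chord and resolving up by step — a retardation.

Retardation.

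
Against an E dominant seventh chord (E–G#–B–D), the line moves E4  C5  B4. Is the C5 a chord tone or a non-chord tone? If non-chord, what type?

The harmony at that moment is E dominant seventh chord (E, G#, B, D); C5 is not a chord tone.
It is approached by leap up from E4 and left by step down to B4.
Leap in, step out — an appoggiatura.

Non-chord tone — an appoggiatura.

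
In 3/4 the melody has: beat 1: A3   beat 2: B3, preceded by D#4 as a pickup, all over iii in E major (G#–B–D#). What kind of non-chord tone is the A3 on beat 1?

The harmony at that moment is G# minor triad (G#, B, D#); A3 is not a chord tone.
It is approached by leap down from D#4 and left by step up to B3.
Leap in, step out, metrically accented — an appoggiatura.

Appoggiatura.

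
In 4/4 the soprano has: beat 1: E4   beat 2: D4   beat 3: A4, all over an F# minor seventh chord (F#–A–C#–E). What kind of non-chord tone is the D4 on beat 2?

The harmony at that moment is F# minor seventh chord (F#, A, C#, E); D4 is not a chord tone.
It is approached by step down from E4 and left by leap up to A4.
Step in, leap out, on a weak beat — an escape tone.

Escape tone.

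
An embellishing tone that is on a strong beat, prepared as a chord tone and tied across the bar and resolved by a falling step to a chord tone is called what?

Suspension.

Approach: by preparation — the pitch is first a chord tone, then held (tied or repeated) while the harmony changes under it. Departure: down by step. Metric position: strong.
A prepared dissonance that resolves downward by step — a suspension. (The same figure resolving upward would be a retardation.)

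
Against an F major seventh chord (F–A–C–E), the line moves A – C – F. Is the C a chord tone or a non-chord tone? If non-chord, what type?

F major seventh chord contains F, A, C, E; C is the fifth, so it is a chord tone.

Chord tone (the fifth of F major seventh chord).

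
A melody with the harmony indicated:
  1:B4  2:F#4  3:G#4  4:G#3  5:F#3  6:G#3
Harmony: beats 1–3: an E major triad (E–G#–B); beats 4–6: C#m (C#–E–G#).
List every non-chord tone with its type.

The harmony at that moment is E major triad (E, G#, B); F#4 is not a chord tone.
It is approached by leap down from B4 and left by step up to G#4.
Leap in, step out — an appoggiatura.
The harmony at that moment is C# minor triad (C#, E, G#); F#3 is not a chord tone.
It is approached by step down from G#3 and left by step up to G#3.
Step away and step back to the same note — a neighbor tone (lower neighbor).

F#4 (beat 2) — appoggiatura; F#3 (beat 5) — neighbor tone.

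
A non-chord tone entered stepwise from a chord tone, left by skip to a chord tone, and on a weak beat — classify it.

Approach: by step. Departure: by leap. Metric position: weak.
Step in, leap out, from a weak position — an escape tone (échappée). (It is the mirror image of the appoggiatura, which leaps in and steps out on a strong beat.)

Escape tone.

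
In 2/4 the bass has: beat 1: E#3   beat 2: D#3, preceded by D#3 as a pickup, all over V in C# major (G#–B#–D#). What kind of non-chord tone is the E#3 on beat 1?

The harmony at that moment is G# major triad (G#, B#, D#); E#3 is not a chord tone.
It is approached by step up from D#3 and left by step down to D#3.
Step away and step back to the same note — a neighbor tone (upper neighbor).

Upper neighbor tone.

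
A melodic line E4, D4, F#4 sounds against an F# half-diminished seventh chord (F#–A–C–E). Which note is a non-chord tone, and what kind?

D4 is an escape tone.

The harmony at that moment is F# half-diminished seventh chord (F#, A, C, E); D4 is not a chord tone.
It is approached by step down from E4 and left by leap up to F#4.
Step in, leap out — an escape tone.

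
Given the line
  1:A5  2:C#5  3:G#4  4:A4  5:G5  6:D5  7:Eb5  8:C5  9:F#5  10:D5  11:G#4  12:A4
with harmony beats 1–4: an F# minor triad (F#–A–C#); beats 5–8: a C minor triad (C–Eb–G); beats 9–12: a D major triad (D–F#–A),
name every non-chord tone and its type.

G#4 (beat 3) — appoggiatura; D5 (beat 6) — appoggiatura; G#4 (beat 11) — appoggiatura.

The harmony at that moment is F# minor triad (F#, A, C#); G#4 is not a chord tone.
It is approached by leap down from C#5 and left by step up to A4.
Leap in, step out — an appoggiatura.
The harmony at that moment is C minor triad (C, Eb, G); D5 is not a chord tone.
It is approached by leap down from G5 and left by step up to Eb5.
Leap in, step out — an appoggiatura.
The harmony at that moment is D major triad (D, F#, A); G#4 is not a chord tone.
It is approached by leap down from D5 and left by step up to A4.
Leap in, step out — an appoggiatura.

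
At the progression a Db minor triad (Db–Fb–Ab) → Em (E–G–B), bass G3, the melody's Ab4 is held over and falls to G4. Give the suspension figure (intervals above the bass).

9–8 suspension.

At the second chord the bass is G3. The suspended Ab4 lies a ninth above the bass; after resolving down by step to G4, the interval above the bass becomes an octave.
Suspension figures are named by those two intervals: 9–8.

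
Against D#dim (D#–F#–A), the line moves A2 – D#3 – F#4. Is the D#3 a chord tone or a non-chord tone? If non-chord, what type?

D# diminished triad contains D#, F#, A; D# is the root, so it is a chord tone.

Chord tone (the root of D# diminished triad).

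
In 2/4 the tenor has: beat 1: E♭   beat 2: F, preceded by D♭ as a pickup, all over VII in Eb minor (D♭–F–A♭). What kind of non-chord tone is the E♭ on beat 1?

The harmony at that moment is D♭ major triad (D♭, F, A♭); E♭ is not a chord tone.
It is approached by step up from D♭ and left by step up to F.
Step in, step out in the same direction — a passing tone.

Passing tone.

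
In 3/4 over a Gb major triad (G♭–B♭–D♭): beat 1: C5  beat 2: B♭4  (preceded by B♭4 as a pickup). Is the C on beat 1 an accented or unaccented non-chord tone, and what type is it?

The harmony at that moment is G♭ major triad (G♭, B♭, D♭); C5 is not a chord tone.
It is approached by step up from B♭4 and left by step down to B♭4.
Step away and step back to the same note — a neighbor tone (upper neighbor).
It falls on the downbeat, so it is accented.

Accented neighbor tone.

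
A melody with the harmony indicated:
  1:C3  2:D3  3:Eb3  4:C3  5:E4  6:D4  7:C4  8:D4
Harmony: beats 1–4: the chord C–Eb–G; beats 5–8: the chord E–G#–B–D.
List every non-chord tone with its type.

The harmony at that moment is C minor triad (C, Eb, G); D3 is not a chord tone.
It is approached by step up from C3 and left by step up to Eb3.
Step in, step out in the same direction — a passing tone.
The harmony at that moment is E dominant seventh chord (E, G#, B, D); C4 is not a chord tone.
It is approached by step down from D4 and left by step up to D4.
Step away and step back to the same note — a neighbor tone (lower neighbor).

D3 (beat 2) — passing tone; C4 (beat 7) — neighbor tone.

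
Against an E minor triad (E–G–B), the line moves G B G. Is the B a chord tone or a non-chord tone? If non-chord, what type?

E minor triad contains E, G, B; B is the fifth, so it is a chord tone.

Chord tone (the fifth of E minor triad).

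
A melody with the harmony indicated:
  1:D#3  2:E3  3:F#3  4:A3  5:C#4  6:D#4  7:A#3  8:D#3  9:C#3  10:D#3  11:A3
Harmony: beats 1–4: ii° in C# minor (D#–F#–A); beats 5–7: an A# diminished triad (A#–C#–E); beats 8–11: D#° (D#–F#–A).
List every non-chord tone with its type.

E3 (beat 2) — passing tone; D#4 (beat 6) — escape tone; C#3 (beat 9) — neighbor tone.

The harmony at that moment is D# diminished triad (D#, F#, A); E3 is not a chord tone.
It is approached by step up from D#3 and left by step up to F#3.
Step in, step out in the same direction — a passing tone.
The harmony at that moment is A# diminished triad (A#, C#, E); D#4 is not a chord tone.
It is approached by step up from C#4 and left by leap down to A#3.
Step in, leap out — an escape tone.
The harmony at that moment is D# diminished triad (D#, F#, A); C#3 is not a chord tone.
It is approached by step down from D#3 and left by step up to D#3.
Step away and step back to the same note — a neighbor tone (lower neighbor).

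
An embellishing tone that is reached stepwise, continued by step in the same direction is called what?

Approach: by step. Departure: by step, continuing in the same direction.
Stepwise on both sides with no change of direction means the note fills in the space between two different chord tones — a passing tone. (Had it turned back to its starting note it would be a neighbor tone instead.)

Passing tone.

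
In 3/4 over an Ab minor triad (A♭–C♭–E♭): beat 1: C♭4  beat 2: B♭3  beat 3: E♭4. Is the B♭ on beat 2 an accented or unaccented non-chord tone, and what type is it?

The harmony at that moment is A♭ minor triad (A♭, C♭, E♭); B♭3 is not a chord tone.
It is approached by step down from C♭4 and left by leap up to E♭4.
Step in, leap out — an escape tone.
It falls on a weak beat, so it is unaccented.

Unaccented escape tone.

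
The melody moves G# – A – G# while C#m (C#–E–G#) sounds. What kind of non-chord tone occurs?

The harmony at that moment is C# minor triad (C#, E, G#); A is not a chord tone.
It is approached by step up from G# and left by step down to G#.
Step away and step back to the same note — a neighbor tone (upper neighbor).

A is a neighbor tone.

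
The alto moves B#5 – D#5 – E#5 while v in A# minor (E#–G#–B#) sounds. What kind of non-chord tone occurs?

D#5 is an appoggiatura.

The harmony at that moment is E# minor triad (E#, G#, B#); D#5 is not a chord tone.
It is approached by leap down from B#5 and left by step up to E#5.
Leap in, step out — an appoggiatura.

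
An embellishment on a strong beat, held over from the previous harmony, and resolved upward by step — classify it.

Retardation.

Approach: by preparation — the pitch is first a chord tone, then held (tied or repeated) while the harmony changes under it. Departure: up by step. Metric position: strong.
A prepared dissonance that resolves upward by step — a retardation. (The same figure resolving downward would be a suspension.)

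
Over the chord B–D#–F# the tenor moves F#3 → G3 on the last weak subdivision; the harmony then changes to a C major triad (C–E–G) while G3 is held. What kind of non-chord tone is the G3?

The harmony at that moment is B major triad (B, D#, F#); G3 is not a chord tone.
It is approached by step up from F#3 and then sustained as the same pitch into the next harmony.
Arriving early and becoming a chord tone when the harmony changes — an anticipation.

G3 is an anticipation.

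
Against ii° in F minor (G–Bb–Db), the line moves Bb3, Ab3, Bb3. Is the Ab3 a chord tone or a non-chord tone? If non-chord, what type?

The harmony at that moment is G diminished triad (G, Bb, Db); Ab3 is not a chord tone.
It is approached by step down from Bb3 and left by step up to Bb3.
Step away and step back to the same note — a neighbor tone (lower neighbor).

Non-chord tone — a neighbor tone.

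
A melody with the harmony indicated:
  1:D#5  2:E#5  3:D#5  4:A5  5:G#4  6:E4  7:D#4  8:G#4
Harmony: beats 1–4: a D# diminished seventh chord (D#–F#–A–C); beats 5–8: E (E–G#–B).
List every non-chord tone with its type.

The harmony at that moment is D# diminished seventh chord (D#, F#, A, C); E#5 is not a chord tone.
It is approached by step up from D#5 and left by step down to D#5.
Step away and step back to the same note — a neighbor tone (upper neighbor).
The harmony at that moment is E major triad (E, G#, B); D#4 is not a chord tone.
It is approached by step down from E4 and left by leap up to G#4.
Step in, leap out — an escape tone.

E#5 (beat 2) — neighbor tone; D#4 (beat 7) — escape tone.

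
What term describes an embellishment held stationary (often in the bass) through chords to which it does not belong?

Pedal tone.

Approach: none. Departure: none — a single pitch is sustained while the chords change around it, passing through harmonies that do not contain it.
No melodic motion at all; the dissonance is created entirely by the moving harmonies against the stationary note — a pedal tone (pedal point).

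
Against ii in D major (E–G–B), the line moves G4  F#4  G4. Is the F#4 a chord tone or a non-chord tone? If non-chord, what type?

Non-chord tone — a neighbor tone.

The harmony at that moment is E minor triad (E, G, B); F#4 is not a chord tone.
It is approached by step down from G4 and left by step up to G4.
Step away and step back to the same note — a neighbor tone (lower neighbor).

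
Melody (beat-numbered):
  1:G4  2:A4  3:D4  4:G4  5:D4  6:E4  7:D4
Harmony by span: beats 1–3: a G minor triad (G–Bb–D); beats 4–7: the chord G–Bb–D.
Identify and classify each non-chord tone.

A4 (beat 2) — escape tone; E4 (beat 6) — neighbor tone.

The harmony at that moment is G minor triad (G, Bb, D); A4 is not a chord tone.
It is approached by step up from G4 and left by leap down to D4.
Step in, leap out — an escape tone.
The harmony at that moment is G minor triad (G, Bb, D); E4 is not a chord tone.
It is approached by step up from D4 and left by step down to D4.
Step away and step back to the same note — a neighbor tone (upper neighbor).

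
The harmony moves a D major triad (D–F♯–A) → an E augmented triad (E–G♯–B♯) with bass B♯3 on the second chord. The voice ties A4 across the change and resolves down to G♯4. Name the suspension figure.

7–6 suspension.

At the second chord the bass is B♯3. The suspended A4 lies a seventh above the bass; after resolving down by step to G♯4, the interval above the bass becomes a sixth.
Suspension figures are named by those two intervals: 7–6.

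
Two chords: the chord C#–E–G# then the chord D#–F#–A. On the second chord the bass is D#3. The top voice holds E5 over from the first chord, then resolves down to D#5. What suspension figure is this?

At the second chord the bass is D#3. The suspended E5 lies a ninth above the bass; after resolving down by step to D#5, the interval above the bass becomes an octave.
Suspension figures are named by those two intervals: 9–8.

9–8 suspension.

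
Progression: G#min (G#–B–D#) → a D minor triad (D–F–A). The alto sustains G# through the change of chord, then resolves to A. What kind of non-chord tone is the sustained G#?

G# is a retardation.

The harmony at that moment is D minor triad (D, F, A); G# is not a chord tone.
It is held over (the same pitch as the preceding G#) and left by step up to A.
Held over from the previous chord and resolving up by step — a retardation.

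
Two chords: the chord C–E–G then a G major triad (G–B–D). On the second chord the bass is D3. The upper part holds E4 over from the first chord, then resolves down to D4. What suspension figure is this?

9–8 suspension.

At the second chord the bass is D3. The suspended E4 lies a ninth above the bass; after resolving down by step to D4, the interval above the bass becomes an octave.
Suspension figures are named by those two intervals: 9–8.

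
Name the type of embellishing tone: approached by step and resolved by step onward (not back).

Passing tone.

Approach: by step. Departure: by step, continuing in the same direction.
Stepwise on both sides with no change of direction means the note fills in the space between two different chord tones — a passing tone. (Had it turned back to its starting note it would be a neighbor tone instead.)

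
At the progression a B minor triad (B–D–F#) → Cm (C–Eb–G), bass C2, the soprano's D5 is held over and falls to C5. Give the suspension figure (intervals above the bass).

At the second chord the bass is C2. The suspended D5 lies a ninth above the bass; after resolving down by step to C5, the interval above the bass becomes an octave.
Suspension figures are named by those two intervals: 9–8.

9–8 suspension.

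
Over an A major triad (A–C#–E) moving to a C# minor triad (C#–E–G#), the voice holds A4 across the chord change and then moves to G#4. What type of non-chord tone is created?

A4 is a suspension.

The harmony at that moment is C# minor triad (C#, E, G#); A4 is not a chord tone.
It is held over (the same pitch as the preceding A4) and left by step down to G#4.
Held over from the previous chord and resolving down by step — a suspension.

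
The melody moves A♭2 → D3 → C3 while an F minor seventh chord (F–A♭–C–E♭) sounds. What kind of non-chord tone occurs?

D3 is an appoggiatura.

The harmony at that moment is F minor seventh chord (F, A♭, C, E♭); D3 is not a chord tone.
It is approached by leap up from A♭2 and left by step down to C3.
Leap in, step out — an appoggiatura.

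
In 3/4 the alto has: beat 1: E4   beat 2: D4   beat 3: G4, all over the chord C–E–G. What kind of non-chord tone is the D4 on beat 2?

Escape tone.

The harmony at that moment is C major triad (C, E, G); D4 is not a chord tone.
It is approached by step down from E4 and left by leap up to G4.
Step in, leap out, on a weak beat — an escape tone.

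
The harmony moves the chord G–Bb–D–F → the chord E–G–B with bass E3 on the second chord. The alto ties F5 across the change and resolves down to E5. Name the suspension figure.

At the second chord the bass is E3. The suspended F5 lies a ninth above the bass; after resolving down by step to E5, the interval above the bass becomes an octave.
Suspension figures are named by those two intervals: 9–8.

9–8 suspension.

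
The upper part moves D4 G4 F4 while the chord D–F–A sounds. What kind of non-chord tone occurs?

G4 is an appoggiatura.

The harmony at that moment is D minor triad (D, F, A); G4 is not a chord tone.
It is approached by leap up from D4 and left by step down to F4.
Leap in, step out — an appoggiatura.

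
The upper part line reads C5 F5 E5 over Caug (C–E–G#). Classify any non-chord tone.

F5 is an appoggiatura.

The harmony at that moment is C augmented triad (C, E, G#); F5 is not a chord tone.
It is approached by leap up from C5 and left by step down to E5.
Leap in, step out — an appoggiatura.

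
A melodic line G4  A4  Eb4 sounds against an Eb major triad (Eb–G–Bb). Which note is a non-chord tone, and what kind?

The harmony at that moment is Eb major triad (Eb, G, Bb); A4 is not a chord tone.
It is approached by step up from G4 and left by leap down to Eb4.
Step in, leap out — an escape tone.

A4 is an escape tone.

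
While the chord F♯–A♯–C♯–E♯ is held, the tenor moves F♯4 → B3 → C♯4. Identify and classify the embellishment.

B3 is an appoggiatura.

The harmony at that moment is F♯ major seventh chord (F♯, A♯, C♯, E♯); B3 is not a chord tone.
It is approached by leap down from F♯4 and left by step up to C♯4.
Leap in, step out — an appoggiatura.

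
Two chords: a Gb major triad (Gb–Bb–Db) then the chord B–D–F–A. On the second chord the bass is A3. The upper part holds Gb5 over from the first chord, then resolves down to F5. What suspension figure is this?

7–6 suspension.

At the second chord the bass is A3. The suspended Gb5 lies a seventh above the bass; after resolving down by step to F5, the interval above the bass becomes a sixth.
Suspension figures are named by those two intervals: 7–6.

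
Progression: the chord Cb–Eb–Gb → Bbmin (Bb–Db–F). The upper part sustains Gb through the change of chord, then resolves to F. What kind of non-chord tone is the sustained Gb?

The harmony at that moment is Bb minor triad (Bb, Db, F); Gb is not a chord tone.
It is held over (the same pitch as the preceding Gb) and left by step down to F.
Held over from the previous chord and resolving down by step — a suspension.

Gb is a suspension.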